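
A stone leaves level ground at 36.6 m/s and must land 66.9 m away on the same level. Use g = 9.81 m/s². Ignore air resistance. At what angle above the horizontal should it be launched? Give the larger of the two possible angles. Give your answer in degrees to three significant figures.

From R = (v₀²/g) sin 2θ: sin 2θ = 9.81 × 66.9 / 1339.6 = 0.4899.
2θ = 29.34° or 180° − 29.34° = 150.7°, so θ = 14.67° or 75.33°.
The larger angle is 75.33°.

75.3°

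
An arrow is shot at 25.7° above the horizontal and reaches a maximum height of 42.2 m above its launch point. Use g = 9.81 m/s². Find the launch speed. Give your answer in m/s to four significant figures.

At the peak v_y = 0, so v_y0 = √(2gH) = √(2 × 9.81 × 42.2) = 28.77 m/s.
v_y0 = v₀ sin θ ⇒ v₀ = 28.77 / sin 25.7° = 66.35 m/s.

66.35 m/s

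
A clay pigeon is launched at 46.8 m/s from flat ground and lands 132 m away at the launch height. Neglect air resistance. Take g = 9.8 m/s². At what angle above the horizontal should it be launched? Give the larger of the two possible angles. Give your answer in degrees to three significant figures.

71.9°

From R = (v₀²/g) sin 2θ: sin 2θ = 9.80 × 132 / 2190.2 = 0.5906.
2θ = 36.20° or 180° − 36.20° = 143.8°, so θ = 18.10° or 71.90°.
The larger angle is 71.90°.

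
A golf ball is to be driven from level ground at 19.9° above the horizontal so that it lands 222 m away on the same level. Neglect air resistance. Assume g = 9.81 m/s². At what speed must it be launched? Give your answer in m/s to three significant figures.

On level ground R = v₀² sin 2θ / g ⇒ v₀ = √(gR / sin 2θ).
v₀ = √(9.81 × 222 / sin 39.80°) = √(2178 / 0.6401) = √3402.3 = 58.33 m/s.

58.3 m/s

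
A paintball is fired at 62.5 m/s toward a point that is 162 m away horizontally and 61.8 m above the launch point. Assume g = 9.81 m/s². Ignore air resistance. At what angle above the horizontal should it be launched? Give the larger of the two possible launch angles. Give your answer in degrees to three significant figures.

76.7°

Trajectory: y = x tanθ − g x² (1 + tan²θ)/(2v₀²). With x = 162, y = 61.8, v₀ = 62.5, g = 9.81:
32.95 tan²θ − 162 tanθ + (94.75) = 0.
tanθ = [162 ± √(162² − 4 × 32.95 × (94.75))] / (2 × 32.95) = (162 ± 117.3) / 65.91, giving tanθ = 0.6786 or 4.237.
θ = 34.16° or 76.72°; the larger is 76.72°.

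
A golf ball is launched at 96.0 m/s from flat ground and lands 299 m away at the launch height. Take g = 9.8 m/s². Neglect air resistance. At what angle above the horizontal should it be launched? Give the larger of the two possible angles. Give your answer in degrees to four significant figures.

80.73°

From R = (v₀²/g) sin 2θ: sin 2θ = 9.80 × 299 / 9216.0 = 0.3179.
2θ = 18.54° or 180° − 18.54° = 161.5°, so θ = 9.269° or 80.73°.
The larger angle is 80.73°.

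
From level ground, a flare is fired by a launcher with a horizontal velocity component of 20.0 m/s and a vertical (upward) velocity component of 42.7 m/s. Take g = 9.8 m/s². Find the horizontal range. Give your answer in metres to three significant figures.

174 m

Time aloft: T = 2 v_y0 / g = 2 × 42.70 / 9.80 = 8.714 s.
Range: R = vₓ T = 20.00 × 8.714 = 174.3 m.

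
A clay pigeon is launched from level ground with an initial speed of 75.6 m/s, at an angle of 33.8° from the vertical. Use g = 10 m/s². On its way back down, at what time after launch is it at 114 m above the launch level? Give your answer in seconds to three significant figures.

vₓ = 75.60 sin 33.8° = 42.06 m/s; v_y0 = 75.60 cos 33.8° = 62.82 m/s.
Height y(t) = 62.82 t − 5.000 t² = 114 gives 5.000 t² − 62.82 t + 114 = 0.
t = [62.82 ± √(62.82² − 2·10.0·114)] / 10.0 = (62.82 ± 40.82) / 10.0, so t = 2.200 s or t = 10.36 s.
The descending-branch root is 10.36 s.

10.4 s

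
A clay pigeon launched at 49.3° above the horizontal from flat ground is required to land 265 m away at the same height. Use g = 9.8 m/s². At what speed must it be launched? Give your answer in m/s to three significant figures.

From R = (v₀² / g) sin 2θ: v₀ = √(gR / sin 2θ).
v₀ = √(9.80 × 265 / sin 98.60°) = √(2597 / 0.9888) = √2626.5 = 51.25 m/s.

51.2 m/s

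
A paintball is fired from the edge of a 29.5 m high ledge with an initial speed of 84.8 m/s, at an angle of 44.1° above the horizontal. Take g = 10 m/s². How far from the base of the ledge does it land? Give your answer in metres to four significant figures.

748.0 m

Resolve: vₓ = 84.80 cos 44.1° = 60.90 m/s and v_y0 = 84.80 sin 44.1° = 59.01 m/s.
The projectile lands when y = 29.5 + (59.01) t − ½·10.0·t² = 0. Positive root: t = (59.01 + √(59.01² + 2·10.0·29.5)) / 10.0 = (59.01 + 63.82) / 10.0 = 12.28 s.
Horizontal distance: R = vₓ t = 60.90 × 12.28 = 748.0 m.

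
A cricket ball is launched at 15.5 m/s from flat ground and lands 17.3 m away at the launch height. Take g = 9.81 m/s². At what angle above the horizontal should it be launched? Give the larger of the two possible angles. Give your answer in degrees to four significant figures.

67.53°

R = v₀² sin 2θ / g gives sin 2θ = gR/v₀² = 9.81·17.3/15.5² = 0.7064.
2θ = 44.94° or 180° − 44.94° = 135.1°, so θ = 22.47° or 67.53°.
The larger angle is 67.53°.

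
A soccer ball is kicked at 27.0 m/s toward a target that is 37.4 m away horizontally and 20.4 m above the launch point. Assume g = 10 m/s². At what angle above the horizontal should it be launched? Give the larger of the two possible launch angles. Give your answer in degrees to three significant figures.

Trajectory: y = x tanθ − g x² (1 + tan²θ)/(2v₀²). With x = 37.4, y = 20.4, v₀ = 27.0, g = 10.0:
9.594 tan²θ − 37.4 tanθ + (29.99) = 0.
tanθ = [37.4 ± √(37.4² − 4 × 9.594 × (29.99))] / (2 × 9.594) = (37.4 ± 15.74) / 19.19, giving tanθ = 1.129 or 2.770.
θ = 48.46° or 70.15°; the larger is 70.15°.

70.1°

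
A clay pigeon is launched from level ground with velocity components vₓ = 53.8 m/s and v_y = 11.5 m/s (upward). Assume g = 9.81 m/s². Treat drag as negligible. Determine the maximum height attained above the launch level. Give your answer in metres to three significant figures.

Peak height H = v_y0² / (2g) = 132.25 / 19.62 = 6.741 m.

6.74 m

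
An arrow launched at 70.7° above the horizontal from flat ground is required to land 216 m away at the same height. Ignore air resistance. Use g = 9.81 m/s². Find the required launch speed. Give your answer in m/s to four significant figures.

Level-ground range: R = v₀² sin(2θ)/g, so v₀ = √(gR / sin 2θ).
v₀ = √(9.81 × 216 / sin 141.4°) = √(2119 / 0.6239) = √3396.4 = 58.28 m/s.

58.28 m/s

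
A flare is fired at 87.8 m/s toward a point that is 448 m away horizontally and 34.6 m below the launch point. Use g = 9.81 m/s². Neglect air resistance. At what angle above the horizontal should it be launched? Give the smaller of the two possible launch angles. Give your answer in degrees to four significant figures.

Trajectory: y = x tanθ − g x² (1 + tan²θ)/(2v₀²). With x = 448, y = −34.6, v₀ = 87.8, g = 9.81:
127.7 tan²θ − 448 tanθ + (93.10) = 0.
tanθ = [448 ± √(448² − 4 × 127.7 × (93.10))] / (2 × 127.7) = (448 ± 391.3) / 255.4, giving tanθ = 0.2219 or 3.286.
θ = 12.51° or 73.08°; the smaller is 12.51°.

12.51°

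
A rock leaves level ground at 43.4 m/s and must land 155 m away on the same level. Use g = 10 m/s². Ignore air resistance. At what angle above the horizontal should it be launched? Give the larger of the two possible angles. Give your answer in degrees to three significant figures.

R = v₀² sin 2θ / g gives sin 2θ = gR/v₀² = 10.0·155/43.4² = 0.8229.
2θ = 55.38° or 180° − 55.38° = 124.6°, so θ = 27.69° or 62.31°.
The larger angle is 62.31°.

62.3°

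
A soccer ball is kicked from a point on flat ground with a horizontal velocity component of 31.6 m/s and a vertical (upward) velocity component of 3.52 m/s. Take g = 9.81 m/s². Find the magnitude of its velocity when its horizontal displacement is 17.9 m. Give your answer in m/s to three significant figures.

31.7 m/s

x = vₓ t ⇒ t = 17.9/31.60 = 0.5665 s.
Vertical velocity there: v_y = v_y0 − g t = 3.520 − 9.81 × 0.5665 = −2.037 m/s.
Speed: √(vₓ² + v_y²) = √(31.60² + 2.037²) = 31.67 m/s.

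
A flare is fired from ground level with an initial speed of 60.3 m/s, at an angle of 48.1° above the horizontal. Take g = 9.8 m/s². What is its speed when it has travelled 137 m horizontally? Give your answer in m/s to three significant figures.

41.9 m/s

Resolve: vₓ = 60.30 cos 48.1° = 40.27 m/s and v_y0 = 60.30 sin 48.1° = 44.88 m/s.
At x = 137 m, t = x/vₓ = 137/40.27 = 3.402 s.
Vertical velocity there: v_y = v_y0 − g t = 44.88 − 9.80 × 3.402 = 11.54 m/s.
Speed: √(vₓ² + v_y²) = √(40.27² + 11.54²) = 41.89 m/s.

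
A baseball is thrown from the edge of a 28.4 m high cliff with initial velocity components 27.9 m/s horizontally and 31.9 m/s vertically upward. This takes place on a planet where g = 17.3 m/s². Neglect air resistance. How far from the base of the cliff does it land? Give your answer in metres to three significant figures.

Vertical motion (up positive, ground at y = 0): 8.650 t² − (31.90) t − 28.4 = 0, so t = (31.90 + √(31.90² + 2·17.3·28.4)) / 17.3 = (31.90 + 44.72) / 17.3 = 4.429 s.
Horizontal distance: R = vₓ t = 27.90 × 4.429 = 123.6 m.

124 m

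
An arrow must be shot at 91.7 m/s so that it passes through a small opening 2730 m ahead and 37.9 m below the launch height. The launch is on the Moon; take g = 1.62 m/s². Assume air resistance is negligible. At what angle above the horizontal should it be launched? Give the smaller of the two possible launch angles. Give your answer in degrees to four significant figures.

15.00°

Trajectory: y = x tanθ − g x² (1 + tan²θ)/(2v₀²). With x = 2730, y = −37.9, v₀ = 91.7, g = 1.62:
717.9 tan²θ − 2730 tanθ + (680.0) = 0.
tanθ = [2730 ± √(2730² − 4 × 717.9 × (680.0))] / (2 × 717.9) = (2730 ± 2345) / 1436, giving tanθ = 0.2680 or 3.535.
θ = 15.00° or 74.20°; the smaller is 15.00°.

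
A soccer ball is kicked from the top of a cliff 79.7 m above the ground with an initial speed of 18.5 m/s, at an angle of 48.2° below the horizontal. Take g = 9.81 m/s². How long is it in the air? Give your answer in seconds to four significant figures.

Horizontal component vₓ = 18.50 cos 48.2° = 12.33 m/s; vertical v_y0 = −13.79 m/s (downward).
With up positive and y = 0 at the ground: y(t) = 79.7 + (−13.79) t − 4.905 t². Setting y = 0 and taking the positive root: t = [−13.79 + √(13.79² + 2·9.81·79.7)] / 9.81 = (−13.79 + 41.88) / 9.81 = 2.863 s.

2.863 s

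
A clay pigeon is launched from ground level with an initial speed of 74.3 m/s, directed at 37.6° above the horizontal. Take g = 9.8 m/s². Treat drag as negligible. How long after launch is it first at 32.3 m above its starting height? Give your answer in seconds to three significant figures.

Components: vₓ = 74.30 cos 37.6° = 58.87 m/s, v_y0 = 74.30 sin 37.6° = 45.33 m/s.
Height y(t) = 45.33 t − 4.900 t² = 32.3 gives 4.900 t² − 45.33 t + 32.3 = 0.
Quadratic formula: t = (45.33 ± √1422.1) / 9.80 = (45.33 ± 37.71) / 9.80 → t = 0.7779 s or 8.474 s.
The first (ascending) time is 0.7779 s.

0.778 s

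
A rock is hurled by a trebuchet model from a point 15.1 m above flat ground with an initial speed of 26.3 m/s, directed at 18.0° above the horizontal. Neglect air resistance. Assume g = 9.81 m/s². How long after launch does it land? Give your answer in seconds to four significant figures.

Horizontal component vₓ = 26.30 cos 18.0° = 25.01 m/s; vertical v_y0 = 26.30 sin 18.0° = 8.127 m/s.
With up positive and y = 0 at the ground: y(t) = 15.1 + (8.127) t − 4.905 t². Setting y = 0 and taking the positive root: t = [8.127 + √(8.127² + 2·9.81·15.1)] / 9.81 = (8.127 + 19.03) / 9.81 = 2.769 s.

2.769 s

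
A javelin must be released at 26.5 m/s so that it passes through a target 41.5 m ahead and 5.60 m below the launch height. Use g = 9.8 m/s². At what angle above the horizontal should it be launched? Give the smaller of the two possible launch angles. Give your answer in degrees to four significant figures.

Trajectory: y = x tanθ − g x² (1 + tan²θ)/(2v₀²). With x = 41.5, y = −5.60, v₀ = 26.5, g = 9.80:
12.02 tan²θ − 41.5 tanθ + (6.417) = 0.
tanθ = [41.5 ± √(41.5² − 4 × 12.02 × (6.417))] / (2 × 12.02) = (41.5 ± 37.60) / 24.03, giving tanθ = 0.1623 or 3.291.
θ = 9.216° or 73.10°; the smaller is 9.216°.

9.216°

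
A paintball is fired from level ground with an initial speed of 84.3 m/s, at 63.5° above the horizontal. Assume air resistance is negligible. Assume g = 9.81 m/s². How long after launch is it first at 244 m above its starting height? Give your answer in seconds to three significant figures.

4.62 s

vₓ = 84.30 cos 63.5° = 37.61 m/s; v_y0 = 84.30 sin 63.5° = 75.44 m/s.
Height y(t) = 75.44 t − 4.905 t² = 244 gives 4.905 t² − 75.44 t + 244 = 0.
t = [75.44 ± √(75.44² − 2·9.81·244)] / 9.81 = (75.44 ± 30.07) / 9.81, so t = 4.625 s or t = 10.76 s.
The first (ascending) time is 4.625 s.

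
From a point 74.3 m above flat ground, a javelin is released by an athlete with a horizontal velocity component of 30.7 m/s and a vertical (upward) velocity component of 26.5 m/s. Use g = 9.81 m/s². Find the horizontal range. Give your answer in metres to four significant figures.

228.4 m

The projectile lands when y = 74.3 + (26.50) t − ½·9.81·t² = 0. Positive root: t = (26.50 + √(26.50² + 2·9.81·74.3)) / 9.81 = (26.50 + 46.48) / 9.81 = 7.439 s.
Horizontal distance: R = vₓ t = 30.70 × 7.439 = 228.4 m.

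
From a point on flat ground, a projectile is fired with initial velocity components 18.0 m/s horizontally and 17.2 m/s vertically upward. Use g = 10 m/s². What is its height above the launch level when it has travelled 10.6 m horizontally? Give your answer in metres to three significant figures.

At x = 10.6 m, t = x/vₓ = 10.6/18.00 = 0.5889 s.
Height: y = v_y0 t − ½ g t² = 17.20 × 0.5889 − 5.000 × 0.5889² = 10.13 − 1.734 = 8.395 m.

8.39 m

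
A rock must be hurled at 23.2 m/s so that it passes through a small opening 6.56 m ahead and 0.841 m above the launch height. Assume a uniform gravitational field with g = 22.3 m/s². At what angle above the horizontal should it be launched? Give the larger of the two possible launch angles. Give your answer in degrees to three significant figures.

Trajectory: y = x tanθ − g x² (1 + tan²θ)/(2v₀²). With x = 6.56, y = 0.841, v₀ = 23.2, g = 22.3:
0.8915 tan²θ − 6.56 tanθ + (1.732) = 0.
tanθ = [6.56 ± √(6.56² − 4 × 0.8915 × (1.732))] / (2 × 0.8915) = (6.56 ± 6.071) / 1.783, giving tanθ = 0.2743 or 7.084.
θ = 15.34° or 81.97°; the larger is 81.97°.

82.0°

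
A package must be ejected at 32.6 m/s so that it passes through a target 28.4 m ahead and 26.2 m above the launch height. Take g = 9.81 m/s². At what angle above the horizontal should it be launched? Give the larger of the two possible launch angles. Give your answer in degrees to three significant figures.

81.1°

Trajectory: y = x tanθ − g x² (1 + tan²θ)/(2v₀²). With x = 28.4, y = 26.2, v₀ = 32.6, g = 9.81:
3.723 tan²θ − 28.4 tanθ + (29.92) = 0.
tanθ = [28.4 ± √(28.4² − 4 × 3.723 × (29.92))] / (2 × 3.723) = (28.4 ± 19.00) / 7.445, giving tanθ = 1.263 or 6.367.
θ = 51.62° or 81.07°; the larger is 81.07°.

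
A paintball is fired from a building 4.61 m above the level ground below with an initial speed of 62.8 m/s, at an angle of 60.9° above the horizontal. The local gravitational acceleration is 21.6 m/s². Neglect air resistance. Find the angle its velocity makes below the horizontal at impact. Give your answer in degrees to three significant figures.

Components: vₓ = 62.80 cos 60.9° = 30.54 m/s, v_y0 = 62.80 sin 60.9° = 54.87 m/s.
Vertical motion (up positive, ground at y = 0): 10.80 t² − (54.87) t − 4.61 = 0, so t = (54.87 + √(54.87² + 2·21.6·4.61)) / 21.6 = (54.87 + 56.66) / 21.6 = 5.163 s.
At impact: v_y = v_y0 − g t = −56.66 m/s; vₓ = 30.54 m/s.
Angle below horizontal: arctan(|v_y|/vₓ) = arctan(56.66/30.54) = 61.67°.

61.7°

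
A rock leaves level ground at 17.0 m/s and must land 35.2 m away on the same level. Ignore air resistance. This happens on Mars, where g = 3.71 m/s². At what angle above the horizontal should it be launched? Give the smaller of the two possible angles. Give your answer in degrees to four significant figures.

Level-ground range R = v₀² sin(2θ)/g ⇒ sin(2θ) = gR/v₀² = 3.71 × 35.2 / 17.0² = 0.4519.
2θ = 26.86° or 180° − 26.86° = 153.1°, so θ = 13.43° or 76.57°.
The smaller angle is 13.43°.

13.43°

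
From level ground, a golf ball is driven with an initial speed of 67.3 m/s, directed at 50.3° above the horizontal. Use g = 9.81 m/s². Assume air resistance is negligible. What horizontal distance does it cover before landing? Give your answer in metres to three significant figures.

Horizontal component vₓ = 67.30 cos 50.3° = 42.99 m/s; vertical v_y0 = 67.30 sin 50.3° = 51.78 m/s.
Time aloft: T = 2 v_y0 / g = 2 × 51.78 / 9.81 = 10.56 s.
Range: R = vₓ T = 42.99 × 10.56 = 453.8 m.

454 m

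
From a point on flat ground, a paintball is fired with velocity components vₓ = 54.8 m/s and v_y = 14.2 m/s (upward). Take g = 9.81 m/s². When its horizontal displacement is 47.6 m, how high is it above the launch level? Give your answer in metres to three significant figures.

8.63 m

x = vₓ t ⇒ t = 47.6/54.80 = 0.8686 s.
Height: y = v_y0 t − ½ g t² = 14.20 × 0.8686 − 4.905 × 0.8686² = 12.33 − 3.701 = 8.634 m.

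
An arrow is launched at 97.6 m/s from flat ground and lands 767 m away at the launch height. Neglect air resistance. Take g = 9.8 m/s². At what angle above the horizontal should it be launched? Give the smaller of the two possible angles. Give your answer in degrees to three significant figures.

26.0°

Level-ground range R = v₀² sin(2θ)/g ⇒ sin(2θ) = gR/v₀² = 9.80 × 767 / 97.6² = 0.7891.
2θ = 52.10° or 180° − 52.10° = 127.9°, so θ = 26.05° or 63.95°.
The smaller angle is 26.05°.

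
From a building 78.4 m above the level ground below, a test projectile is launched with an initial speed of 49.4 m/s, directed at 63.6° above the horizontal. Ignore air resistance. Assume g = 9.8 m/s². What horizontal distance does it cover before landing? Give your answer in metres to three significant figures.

232 m

Horizontal component vₓ = 49.40 cos 63.6° = 21.96 m/s; vertical v_y0 = 49.40 sin 63.6° = 44.25 m/s.
With up positive and y = 0 at the ground: y(t) = 78.4 + (44.25) t − 4.900 t². Setting y = 0 and taking the positive root: t = [44.25 + √(44.25² + 2·9.80·78.4)] / 9.80 = (44.25 + 59.11) / 9.80 = 10.55 s.
Horizontal distance: R = vₓ t = 21.96 × 10.55 = 231.7 m.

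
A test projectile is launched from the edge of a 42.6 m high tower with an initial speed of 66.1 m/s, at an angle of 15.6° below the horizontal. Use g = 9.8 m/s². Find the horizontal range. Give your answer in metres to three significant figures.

Resolve: vₓ = 66.10 cos 15.6° = 63.67 m/s and v_y0 = −17.78 m/s (downward).
With up positive and y = 0 at the ground: y(t) = 42.6 + (−17.78) t − 4.900 t². Setting y = 0 and taking the positive root: t = [−17.78 + √(17.78² + 2·9.80·42.6)] / 9.80 = (−17.78 + 33.93) / 9.80 = 1.648 s.
Horizontal distance: R = vₓ t = 63.67 × 1.648 = 104.9 m.

105 m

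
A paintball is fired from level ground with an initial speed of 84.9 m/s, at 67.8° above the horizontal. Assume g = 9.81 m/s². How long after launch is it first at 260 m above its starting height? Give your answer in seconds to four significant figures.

4.666 s

vₓ = 84.90 cos 67.8° = 32.08 m/s; v_y0 = 84.90 sin 67.8° = 78.61 m/s.
Height y(t) = 78.61 t − 4.905 t² = 260 gives 4.905 t² − 78.61 t + 260 = 0.
t = [78.61 ± √(78.61² − 2·9.81·260)] / 9.81 = (78.61 ± 32.83) / 9.81, so t = 4.666 s or t = 11.36 s.
The first (ascending) time is 4.666 s.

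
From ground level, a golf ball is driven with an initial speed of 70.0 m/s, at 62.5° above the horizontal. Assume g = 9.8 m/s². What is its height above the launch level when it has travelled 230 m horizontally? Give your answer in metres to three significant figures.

194 m

Horizontal component vₓ = 70.00 cos 62.5° = 32.32 m/s; vertical v_y0 = 70.00 sin 62.5° = 62.09 m/s.
At x = 230 m, t = x/vₓ = 230/32.32 = 7.116 s.
Height: y = v_y0 t − ½ g t² = 62.09 × 7.116 − 4.900 × 7.116² = 441.8 − 248.1 = 193.7 m.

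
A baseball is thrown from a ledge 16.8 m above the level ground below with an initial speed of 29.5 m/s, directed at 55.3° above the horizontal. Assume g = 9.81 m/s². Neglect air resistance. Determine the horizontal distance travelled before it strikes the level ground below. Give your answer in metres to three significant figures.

93.4 m

vₓ = 29.50 cos 55.3° = 16.79 m/s; v_y0 = 29.50 sin 55.3° = 24.25 m/s.
With up positive and y = 0 at the ground: y(t) = 16.8 + (24.25) t − 4.905 t². Setting y = 0 and taking the positive root: t = [24.25 + √(24.25² + 2·9.81·16.8)] / 9.81 = (24.25 + 30.30) / 9.81 = 5.561 s.
Horizontal distance: R = vₓ t = 16.79 × 5.561 = 93.38 m.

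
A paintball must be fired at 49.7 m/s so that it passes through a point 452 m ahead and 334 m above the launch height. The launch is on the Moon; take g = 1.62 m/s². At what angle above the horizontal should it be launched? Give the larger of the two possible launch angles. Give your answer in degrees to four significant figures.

80.04°

Trajectory: y = x tanθ − g x² (1 + tan²θ)/(2v₀²). With x = 452, y = 334, v₀ = 49.7, g = 1.62:
67.00 tan²θ − 452 tanθ + (401.0) = 0.
tanθ = [452 ± √(452² − 4 × 67.00 × (401.0))] / (2 × 67.00) = (452 ± 311.2) / 134.0, giving tanθ = 1.051 or 5.696.
θ = 46.42° or 80.04°; the larger is 80.04°.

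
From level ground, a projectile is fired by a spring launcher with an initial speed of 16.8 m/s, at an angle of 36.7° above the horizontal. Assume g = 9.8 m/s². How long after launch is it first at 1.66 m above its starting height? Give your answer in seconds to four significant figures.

0.1814 s

Horizontal component vₓ = 16.80 cos 36.7° = 13.47 m/s; vertical v_y0 = 16.80 sin 36.7° = 10.04 m/s.
Require v_y0 t − ½ g t² = 1.66, i.e. 4.900 t² − 10.04 t + 1.66 = 0.
t = [10.04 ± √(10.04² − 2·9.80·1.66)] / 9.80 = (10.04 ± 8.262) / 9.80, so t = 0.1814 s or t = 1.868 s.
The first (ascending) time is 0.1814 s.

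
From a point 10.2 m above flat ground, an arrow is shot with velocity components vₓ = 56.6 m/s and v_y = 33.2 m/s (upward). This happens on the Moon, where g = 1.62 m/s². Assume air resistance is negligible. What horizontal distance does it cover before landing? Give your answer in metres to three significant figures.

Vertical motion (up positive, ground at y = 0): 0.8100 t² − (33.20) t − 10.2 = 0, so t = (33.20 + √(33.20² + 2·1.62·10.2)) / 1.62 = (33.20 + 33.69) / 1.62 = 41.29 s.
Horizontal distance: R = vₓ t = 56.60 × 41.29 = 2337 m.

2340 m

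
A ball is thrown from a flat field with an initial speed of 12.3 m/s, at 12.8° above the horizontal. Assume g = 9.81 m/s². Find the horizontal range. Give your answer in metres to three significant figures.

6.66 m

Horizontal component vₓ = 12.30 cos 12.8° = 11.99 m/s; vertical v_y0 = 12.30 sin 12.8° = 2.725 m/s.
Time aloft: T = 2 v_y0 / g = 2 × 2.725 / 9.81 = 0.5556 s.
Horizontal distance R = vₓ T = 11.99 × 0.5556 = 6.664 m.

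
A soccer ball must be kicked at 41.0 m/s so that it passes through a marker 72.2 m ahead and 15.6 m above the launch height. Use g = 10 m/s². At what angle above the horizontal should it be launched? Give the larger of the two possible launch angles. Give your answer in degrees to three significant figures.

Trajectory: y = x tanθ − g x² (1 + tan²θ)/(2v₀²). With x = 72.2, y = 15.6, v₀ = 41.0, g = 10.0:
15.51 tan²θ − 72.2 tanθ + (31.11) = 0.
tanθ = [72.2 ± √(72.2² − 4 × 15.51 × (31.11))] / (2 × 15.51) = (72.2 ± 57.30) / 31.01, giving tanθ = 0.4804 or 4.176.
θ = 25.66° or 76.53°; the larger is 76.53°.

76.5°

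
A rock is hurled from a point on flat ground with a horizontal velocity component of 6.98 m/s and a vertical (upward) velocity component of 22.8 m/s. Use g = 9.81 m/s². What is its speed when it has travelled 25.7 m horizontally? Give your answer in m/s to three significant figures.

15.0 m/s

At x = 25.7 m, t = x/vₓ = 25.7/6.980 = 3.682 s.
Vertical velocity there: v_y = v_y0 − g t = 22.80 − 9.81 × 3.682 = −13.32 m/s.
Speed: √(vₓ² + v_y²) = √(6.980² + 13.32²) = 15.04 m/s.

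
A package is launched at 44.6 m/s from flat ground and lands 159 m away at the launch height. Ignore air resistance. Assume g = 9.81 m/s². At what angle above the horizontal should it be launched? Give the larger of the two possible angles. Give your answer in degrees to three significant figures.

64.2°

Level-ground range R = v₀² sin(2θ)/g ⇒ sin(2θ) = gR/v₀² = 9.81 × 159 / 44.6² = 0.7841.
2θ = 51.64° or 180° − 51.64° = 128.4°, so θ = 25.82° or 64.18°.
The larger angle is 64.18°.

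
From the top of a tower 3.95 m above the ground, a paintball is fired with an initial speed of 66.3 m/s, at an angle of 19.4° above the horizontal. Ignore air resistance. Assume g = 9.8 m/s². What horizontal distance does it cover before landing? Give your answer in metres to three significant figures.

292 m

Horizontal component vₓ = 66.30 cos 19.4° = 62.54 m/s; vertical v_y0 = 66.30 sin 19.4° = 22.02 m/s.
Vertical motion (up positive, ground at y = 0): 4.900 t² − (22.02) t − 3.95 = 0, so t = (22.02 + √(22.02² + 2·9.80·3.95)) / 9.80 = (22.02 + 23.71) / 9.80 = 4.667 s.
Horizontal distance: R = vₓ t = 62.54 × 4.667 = 291.9 m.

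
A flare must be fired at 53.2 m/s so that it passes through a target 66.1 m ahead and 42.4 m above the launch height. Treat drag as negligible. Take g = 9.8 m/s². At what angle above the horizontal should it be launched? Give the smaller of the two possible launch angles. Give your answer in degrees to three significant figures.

Trajectory: y = x tanθ − g x² (1 + tan²θ)/(2v₀²). With x = 66.1, y = 42.4, v₀ = 53.2, g = 9.80:
7.564 tan²θ − 66.1 tanθ + (49.96) = 0.
tanθ = [66.1 ± √(66.1² − 4 × 7.564 × (49.96))] / (2 × 7.564) = (66.1 ± 53.45) / 15.13, giving tanθ = 0.8358 or 7.902.
θ = 39.89° or 82.79°; the smaller is 39.89°.

39.9°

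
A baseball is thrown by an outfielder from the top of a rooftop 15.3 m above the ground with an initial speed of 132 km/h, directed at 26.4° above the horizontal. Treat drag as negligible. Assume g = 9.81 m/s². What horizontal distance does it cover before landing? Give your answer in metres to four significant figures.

Convert: 132 km/h = 132/3.6 = 36.67 m/s.
vₓ = 36.67 cos 26.4° = 32.84 m/s; v_y0 = 36.67 sin 26.4° = 16.30 m/s.
The projectile lands when y = 15.3 + (16.30) t − ½·9.81·t² = 0. Positive root: t = (16.30 + √(16.30² + 2·9.81·15.3)) / 9.81 = (16.30 + 23.79) / 9.81 = 4.087 s.
Horizontal distance: R = vₓ t = 32.84 × 4.087 = 134.2 m.

134.2 m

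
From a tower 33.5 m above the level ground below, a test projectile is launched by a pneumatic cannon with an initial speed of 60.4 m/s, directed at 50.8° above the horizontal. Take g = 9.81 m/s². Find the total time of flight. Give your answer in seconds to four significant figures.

10.21 s

Components: vₓ = 60.40 cos 50.8° = 38.17 m/s, v_y0 = 60.40 sin 50.8° = 46.81 m/s.
The projectile lands when y = 33.5 + (46.81) t − ½·9.81·t² = 0. Positive root: t = (46.81 + √(46.81² + 2·9.81·33.5)) / 9.81 = (46.81 + 53.37) / 9.81 = 10.21 s.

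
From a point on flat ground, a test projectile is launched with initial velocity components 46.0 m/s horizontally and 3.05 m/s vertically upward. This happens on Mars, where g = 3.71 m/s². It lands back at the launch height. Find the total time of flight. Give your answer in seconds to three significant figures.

1.64 s

Landing at launch height ⇒ T = 2 v_y0 / g = 2 × 3.050 / 3.71 = 1.644 s.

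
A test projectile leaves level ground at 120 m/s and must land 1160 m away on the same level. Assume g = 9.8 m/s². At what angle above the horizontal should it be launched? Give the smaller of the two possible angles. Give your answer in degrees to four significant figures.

26.07°

From R = (v₀²/g) sin 2θ: sin 2θ = 9.80 × 1160 / 14400 = 0.7894.
2θ = 52.13° or 180° − 52.13° = 127.9°, so θ = 26.07° or 63.93°.
The smaller angle is 26.07°.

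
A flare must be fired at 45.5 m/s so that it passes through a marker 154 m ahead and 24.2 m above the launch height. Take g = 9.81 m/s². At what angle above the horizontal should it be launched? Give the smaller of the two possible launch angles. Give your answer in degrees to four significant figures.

Trajectory: y = x tanθ − g x² (1 + tan²θ)/(2v₀²). With x = 154, y = 24.2, v₀ = 45.5, g = 9.81:
56.19 tan²θ − 154 tanθ + (80.39) = 0.
tanθ = [154 ± √(154² − 4 × 56.19 × (80.39))] / (2 × 56.19) = (154 ± 75.15) / 112.4, giving tanθ = 0.7016 or 2.039.
θ = 35.05° or 63.88°; the smaller is 35.05°.

35.05°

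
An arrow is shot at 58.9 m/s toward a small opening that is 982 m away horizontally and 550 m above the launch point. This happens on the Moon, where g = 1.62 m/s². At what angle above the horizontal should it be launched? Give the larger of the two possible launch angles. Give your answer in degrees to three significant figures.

73.3°

Trajectory: y = x tanθ − g x² (1 + tan²θ)/(2v₀²). With x = 982, y = 550, v₀ = 58.9, g = 1.62:
225.2 tan²θ − 982 tanθ + (775.2) = 0.
tanθ = [982 ± √(982² − 4 × 225.2 × (775.2))] / (2 × 225.2) = (982 ± 516.0) / 450.3, giving tanθ = 1.035 or 3.327.
θ = 45.98° or 73.27°; the larger is 73.27°.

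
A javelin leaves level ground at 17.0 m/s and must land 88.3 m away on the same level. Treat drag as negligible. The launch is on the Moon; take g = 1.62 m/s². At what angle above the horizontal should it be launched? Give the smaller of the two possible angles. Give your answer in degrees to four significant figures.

14.83°

R = v₀² sin 2θ / g gives sin 2θ = gR/v₀² = 1.62·88.3/17.0² = 0.4950.
2θ = 29.67° or 180° − 29.67° = 150.3°, so θ = 14.83° or 75.17°.
The smaller angle is 14.83°.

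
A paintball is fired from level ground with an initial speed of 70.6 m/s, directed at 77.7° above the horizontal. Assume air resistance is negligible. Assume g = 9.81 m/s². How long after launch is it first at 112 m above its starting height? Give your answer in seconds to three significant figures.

Components: vₓ = 70.60 cos 77.7° = 15.04 m/s, v_y0 = 70.60 sin 77.7° = 68.98 m/s.
Require v_y0 t − ½ g t² = 112, i.e. 4.905 t² − 68.98 t + 112 = 0.
Quadratic formula: t = (68.98 ± √2560.7) / 9.81 = (68.98 ± 50.60) / 9.81 → t = 1.873 s or 12.19 s.
The first (ascending) time is 1.873 s.

1.87 s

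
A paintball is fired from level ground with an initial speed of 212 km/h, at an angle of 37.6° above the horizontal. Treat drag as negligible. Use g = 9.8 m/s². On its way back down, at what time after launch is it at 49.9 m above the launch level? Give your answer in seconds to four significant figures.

Convert: 212 km/h = 212/3.6 = 58.89 m/s.
Components: vₓ = 58.89 cos 37.6° = 46.66 m/s, v_y0 = 58.89 sin 37.6° = 35.93 m/s.
Set y = v_y0 t − ½ g t² = 49.9: 4.900 t² − 35.93 t + 49.9 = 0.
Quadratic formula: t = (35.93 ± √312.98) / 9.80 = (35.93 ± 17.69) / 9.80 → t = 1.861 s or 5.472 s.
The descending-branch root is 5.472 s.

5.472 s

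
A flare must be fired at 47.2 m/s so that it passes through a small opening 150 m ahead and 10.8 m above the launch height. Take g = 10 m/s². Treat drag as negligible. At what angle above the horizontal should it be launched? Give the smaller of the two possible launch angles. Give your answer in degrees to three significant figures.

26.1°

Trajectory: y = x tanθ − g x² (1 + tan²θ)/(2v₀²). With x = 150, y = 10.8, v₀ = 47.2, g = 10.0:
50.50 tan²θ − 150 tanθ + (61.30) = 0.
tanθ = [150 ± √(150² − 4 × 50.50 × (61.30))] / (2 × 50.50) = (150 ± 100.6) / 101.0, giving tanθ = 0.4892 or 2.481.
θ = 26.07° or 68.05°; the smaller is 26.07°.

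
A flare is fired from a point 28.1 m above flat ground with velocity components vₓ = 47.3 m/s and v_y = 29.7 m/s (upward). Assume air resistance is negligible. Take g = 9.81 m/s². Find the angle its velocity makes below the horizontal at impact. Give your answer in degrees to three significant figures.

38.7°

With up positive and y = 0 at the ground: y(t) = 28.1 + (29.70) t − 4.905 t². Setting y = 0 and taking the positive root: t = [29.70 + √(29.70² + 2·9.81·28.1)] / 9.81 = (29.70 + 37.86) / 9.81 = 6.887 s.
At impact: v_y = v_y0 − g t = −37.86 m/s; vₓ = 47.30 m/s.
Angle below horizontal: arctan(|v_y|/vₓ) = arctan(37.86/47.30) = 38.67°.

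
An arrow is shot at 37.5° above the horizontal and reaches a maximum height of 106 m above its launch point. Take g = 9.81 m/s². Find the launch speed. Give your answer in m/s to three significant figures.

74.9 m/s

At the peak v_y = 0, so v_y0 = √(2gH) = √(2 × 9.81 × 106) = 45.60 m/s.
v_y0 = v₀ sin θ ⇒ v₀ = 45.60 / sin 37.5° = 74.91 m/s.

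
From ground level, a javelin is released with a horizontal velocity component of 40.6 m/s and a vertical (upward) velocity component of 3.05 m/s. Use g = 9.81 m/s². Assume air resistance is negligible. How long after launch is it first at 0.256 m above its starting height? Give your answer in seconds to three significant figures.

0.100 s

Require v_y0 t − ½ g t² = 0.256, i.e. 4.905 t² − 3.050 t + 0.256 = 0.
t = [3.050 ± √(3.050² − 2·9.81·0.256)] / 9.81 = (3.050 ± 2.069) / 9.81, so t = 0.1000 s or t = 0.5218 s.
The first (ascending) time is 0.1000 s.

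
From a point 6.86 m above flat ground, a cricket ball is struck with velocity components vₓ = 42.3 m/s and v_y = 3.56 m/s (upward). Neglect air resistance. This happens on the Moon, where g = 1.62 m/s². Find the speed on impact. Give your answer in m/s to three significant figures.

With up positive and y = 0 at the ground: y(t) = 6.86 + (3.560) t − 0.8100 t². Setting y = 0 and taking the positive root: t = [3.560 + √(3.560² + 2·1.62·6.86)] / 1.62 = (3.560 + 5.908) / 1.62 = 5.844 s.
Vertical velocity at impact: v_y = v_y0 − g t = 3.560 − 1.62 × 5.844 = −5.908 m/s.
Speed: |v| = √(vₓ² + v_y²) = √(42.30² + 5.908²) = 42.71 m/s.

42.7 m/s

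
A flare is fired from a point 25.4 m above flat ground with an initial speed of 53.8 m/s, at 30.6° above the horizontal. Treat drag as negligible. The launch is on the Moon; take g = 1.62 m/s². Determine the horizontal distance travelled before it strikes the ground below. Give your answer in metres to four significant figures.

1608 m

Horizontal component vₓ = 53.80 cos 30.6° = 46.31 m/s; vertical v_y0 = 53.80 sin 30.6° = 27.39 m/s.
The projectile lands when y = 25.4 + (27.39) t − ½·1.62·t² = 0. Positive root: t = (27.39 + √(27.39² + 2·1.62·25.4)) / 1.62 = (27.39 + 28.85) / 1.62 = 34.71 s.
Horizontal distance: R = vₓ t = 46.31 × 34.71 = 1608 m.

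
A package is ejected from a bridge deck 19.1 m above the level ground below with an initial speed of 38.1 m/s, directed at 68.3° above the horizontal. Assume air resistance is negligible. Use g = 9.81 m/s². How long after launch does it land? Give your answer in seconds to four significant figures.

7.721 s

Horizontal component vₓ = 38.10 cos 68.3° = 14.09 m/s; vertical v_y0 = 38.10 sin 68.3° = 35.40 m/s.
With up positive and y = 0 at the ground: y(t) = 19.1 + (35.40) t − 4.905 t². Setting y = 0 and taking the positive root: t = [35.40 + √(35.40² + 2·9.81·19.1)] / 9.81 = (35.40 + 40.35) / 9.81 = 7.721 s.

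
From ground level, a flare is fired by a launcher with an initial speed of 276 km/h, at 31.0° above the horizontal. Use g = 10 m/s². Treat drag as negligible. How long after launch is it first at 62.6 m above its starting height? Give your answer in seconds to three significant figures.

2.20 s

Convert: 276 km/h = 276/3.6 = 76.67 m/s.
Components: vₓ = 76.67 cos 31.0° = 65.72 m/s, v_y0 = 76.67 sin 31.0° = 39.49 m/s.
Require v_y0 t − ½ g t² = 62.6, i.e. 5.000 t² − 39.49 t + 62.6 = 0.
Quadratic formula: t = (39.49 ± √307.16) / 10.0 = (39.49 ± 17.53) / 10.0 → t = 2.196 s or 5.701 s.
The first (ascending) time is 2.196 s.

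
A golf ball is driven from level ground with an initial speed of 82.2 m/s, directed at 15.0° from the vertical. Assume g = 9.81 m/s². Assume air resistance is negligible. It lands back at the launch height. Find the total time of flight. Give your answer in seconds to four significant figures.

16.19 s

Components: vₓ = 82.20 sin 15.0° = 21.27 m/s, v_y0 = 82.20 cos 15.0° = 79.40 m/s.
It returns to y = 0 when t = 2 v_y0 / g = 2(79.40)/9.81 = 16.19 s.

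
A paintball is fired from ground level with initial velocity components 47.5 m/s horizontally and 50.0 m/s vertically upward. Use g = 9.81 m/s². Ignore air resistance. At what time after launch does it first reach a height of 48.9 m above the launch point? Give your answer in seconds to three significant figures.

Set y = v_y0 t − ½ g t² = 48.9: 4.905 t² − 50.00 t + 48.9 = 0.
t = [50.00 ± √(50.00² − 2·9.81·48.9)] / 9.81 = (50.00 ± 39.25) / 9.81, so t = 1.096 s or t = 9.098 s.
The first (ascending) time is 1.096 s.

1.10 s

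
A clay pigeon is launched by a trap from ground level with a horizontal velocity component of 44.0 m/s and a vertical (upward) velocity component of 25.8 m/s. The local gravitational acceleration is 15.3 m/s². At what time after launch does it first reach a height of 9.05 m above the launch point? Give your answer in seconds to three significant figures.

Height y(t) = 25.80 t − 7.650 t² = 9.05 gives 7.650 t² − 25.80 t + 9.05 = 0.
Quadratic formula: t = (25.80 ± √388.71) / 15.3 = (25.80 ± 19.72) / 15.3 → t = 0.3977 s or 2.975 s.
The first (ascending) time is 0.3977 s.

0.398 s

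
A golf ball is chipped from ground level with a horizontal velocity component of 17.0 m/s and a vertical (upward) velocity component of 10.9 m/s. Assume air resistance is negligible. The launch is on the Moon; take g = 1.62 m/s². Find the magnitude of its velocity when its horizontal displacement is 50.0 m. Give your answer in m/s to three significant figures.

Time to reach x = 50.0 m: t = x/vₓ = 50.0/17.00 = 2.941 s.
Vertical velocity there: v_y = v_y0 − g t = 10.90 − 1.62 × 2.941 = 6.135 m/s.
Speed: √(vₓ² + v_y²) = √(17.00² + 6.135²) = 18.07 m/s.

18.1 m/s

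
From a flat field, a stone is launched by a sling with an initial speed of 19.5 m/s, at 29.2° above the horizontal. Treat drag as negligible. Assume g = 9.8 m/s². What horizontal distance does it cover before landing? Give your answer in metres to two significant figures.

vₓ = 19.50 cos 29.2° = 17.02 m/s; v_y0 = 19.50 sin 29.2° = 9.513 m/s.
Time aloft: T = 2 v_y0 / g = 2 × 9.513 / 9.80 = 1.941 s.
Range: R = vₓ T = 17.02 × 1.941 = 33.05 m.

33 m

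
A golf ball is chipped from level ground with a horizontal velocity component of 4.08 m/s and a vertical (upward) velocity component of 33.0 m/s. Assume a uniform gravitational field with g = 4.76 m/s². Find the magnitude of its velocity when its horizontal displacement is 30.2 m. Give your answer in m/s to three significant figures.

4.65 m/s

x = vₓ t ⇒ t = 30.2/4.080 = 7.402 s.
Vertical velocity there: v_y = v_y0 − g t = 33.00 − 4.76 × 7.402 = −2.233 m/s.
Speed: √(vₓ² + v_y²) = √(4.080² + 2.233²) = 4.651 m/s.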